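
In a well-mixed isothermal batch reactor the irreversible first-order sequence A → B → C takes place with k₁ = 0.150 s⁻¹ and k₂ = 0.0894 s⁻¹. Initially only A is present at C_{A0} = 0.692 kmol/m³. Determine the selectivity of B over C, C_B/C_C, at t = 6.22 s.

For first-order series with pure A initially, C_B(t) = k₁C_{A0}/(k₂−k₁)·(e^(−k₁t) − e^(−k₂t)).
e^(−k₁t) = e^(−0.150×6.22) = e^(−0.9330) = 0.3934; e^(−k₂t) = e^(−0.5561) = 0.5735.
C_B = 0.150×0.692/(0.0894−0.150) × (0.3934−0.5735) = (-1.713)×(-0.1801) = 0.3085 kmol/m³.
C_A = C_{A0}e^(−k₁t) = 0.2722 kmol/m³, so C_C = C_{A0}−C_A−C_B = 0.1113 kmol/m³; C_B/C_C = 2.77.

2.77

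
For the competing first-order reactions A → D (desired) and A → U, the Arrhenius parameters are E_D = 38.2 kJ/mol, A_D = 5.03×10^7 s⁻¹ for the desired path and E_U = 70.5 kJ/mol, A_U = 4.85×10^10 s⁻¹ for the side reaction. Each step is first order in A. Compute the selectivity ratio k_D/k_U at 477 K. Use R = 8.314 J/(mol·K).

Since both paths have the same order in A, the concentration cancels and S_{D/U} = k_D/k_U = (A_D/A_U)·exp[(E_U−E_D)/(RT)].
(E_U−E_D)/(RT) = (70.5−38.2)×10³/(8.314×477) = 32300/3966 = 8.145.
k_D/k_U = (5.03×10^7/4.85×10^10)·exp(8.145) = 0.001037 × 3445 = 3.57.

3.57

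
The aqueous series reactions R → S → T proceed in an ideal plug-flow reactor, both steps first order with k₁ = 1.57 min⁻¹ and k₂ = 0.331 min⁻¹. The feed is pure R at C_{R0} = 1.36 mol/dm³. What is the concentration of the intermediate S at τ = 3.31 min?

0.567 mol/dm³

Solving the coupled first-order balances gives C_S(τ) = [k₁/(k₂−k₁)]·C_{R0}·(e^(−k₁τ) − e^(−k₂τ)).
e^(−k₁τ) = e^(−1.57×3.31) = e^(−5.197) = 0.005535; e^(−k₂τ) = e^(−1.096) = 0.3343.
C_S = 1.57×1.36/(0.331−1.57) × (0.005535−0.3343) = (-1.723)×(-0.3288) = 0.5666 mol/dm³.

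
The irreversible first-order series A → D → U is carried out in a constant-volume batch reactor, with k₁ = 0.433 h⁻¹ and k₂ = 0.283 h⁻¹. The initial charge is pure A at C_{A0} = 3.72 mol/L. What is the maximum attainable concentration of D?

1.67 mol/L

Evaluating C_D at t_opt = ln(k₂/k₁)/(k₂−k₁) gives C_{D,max}/C_{A0} = (k₁/k₂)^[k₂/(k₂−k₁)].
= (0.433/0.283)^(0.283/(0.283−0.433)) = (1.530)^(-1.887) = 0.4483.
C_{D,max} = 0.4483×3.72 = 1.67 mol/L.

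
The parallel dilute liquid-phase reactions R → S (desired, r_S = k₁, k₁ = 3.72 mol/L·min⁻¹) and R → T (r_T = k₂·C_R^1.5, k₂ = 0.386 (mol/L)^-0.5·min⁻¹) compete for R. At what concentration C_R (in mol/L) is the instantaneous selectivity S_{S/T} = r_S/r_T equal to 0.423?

8.04 mol/L

S_{S/T} = (k₁/k₂)·C_R^-1.5 ⇒ C_R = (S·k₂/k₁)^(1/(-1.5)).
= (0.423×0.386/3.72)^(-0.6667) = (0.04389)^(-0.6667) = 8.04 mol/L.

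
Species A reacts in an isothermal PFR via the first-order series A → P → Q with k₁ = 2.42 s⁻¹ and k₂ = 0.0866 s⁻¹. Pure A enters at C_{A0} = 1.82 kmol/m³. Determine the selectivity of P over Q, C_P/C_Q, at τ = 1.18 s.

13.3

Solving the coupled first-order balances gives C_P(τ) = [k₁/(k₂−k₁)]·C_{A0}·(e^(−k₁τ) − e^(−k₂τ)).
e^(−k₁τ) = e^(−2.42×1.18) = e^(−2.856) = 0.05752; e^(−k₂τ) = e^(−0.1022) = 0.9029.
C_P = 2.42×1.82/(0.0866−2.42) × (0.05752−0.9029) = (-1.888)×(-0.8453) = 1.596 kmol/m³.
C_A = C_{A0}e^(−k₁τ) = 0.1047 kmol/m³, so C_Q = C_{A0}−C_A−C_P = 0.1197 kmol/m³; C_P/C_Q = 13.3.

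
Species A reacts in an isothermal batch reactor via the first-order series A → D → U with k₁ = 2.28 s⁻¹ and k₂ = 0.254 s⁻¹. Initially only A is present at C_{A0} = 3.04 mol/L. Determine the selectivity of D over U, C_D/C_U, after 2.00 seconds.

Solving the coupled first-order balances gives C_D(t) = [k₁/(k₂−k₁)]·C_{A0}·(e^(−k₁t) − e^(−k₂t)).
e^(−k₁t) = e^(−2.28×2.00) = e^(−4.560) = 0.01046; e^(−k₂t) = e^(−0.5080) = 0.6017.
C_D = 2.28×3.04/(0.254−2.28) × (0.01046−0.6017) = (-3.421)×(-0.5912) = 2.023 mol/L.
C_A = C_{A0}e^(−k₁t) = 0.03180 mol/L, so C_U = C_{A0}−C_A−C_D = 0.9855 mol/L; C_D/C_U = 2.05.

2.05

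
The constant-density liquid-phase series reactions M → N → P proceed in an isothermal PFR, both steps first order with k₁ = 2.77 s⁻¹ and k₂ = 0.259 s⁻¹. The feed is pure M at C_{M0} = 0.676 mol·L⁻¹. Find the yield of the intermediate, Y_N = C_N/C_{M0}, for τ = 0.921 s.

Solving the coupled first-order balances gives C_N(τ) = [k₁/(k₂−k₁)]·C_{M0}·(e^(−k₁τ) − e^(−k₂τ)).
e^(−k₁τ) = e^(−2.77×0.921) = e^(−2.551) = 0.07799; e^(−k₂τ) = e^(−0.2385) = 0.7878.
C_N = 2.77×0.676/(0.259−2.77) × (0.07799−0.7878) = (-0.7457)×(-0.7098) = 0.5293 mol·L⁻¹.
Y_N = C_N/C_{M0} = 0.5293/0.676 = 0.783.

0.783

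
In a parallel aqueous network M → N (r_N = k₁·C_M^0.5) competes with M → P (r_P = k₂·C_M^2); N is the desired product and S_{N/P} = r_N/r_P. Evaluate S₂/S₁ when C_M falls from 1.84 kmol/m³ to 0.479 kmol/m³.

7.53

S_{N/P} = (k₁/k₂)·C_M^-1.5, so S₂/S₁ = (C_{M,2}/C_{M,1})^-1.5.
= (0.479/1.84)^(-1.5) = (0.2603)^(-1.5) = 7.53.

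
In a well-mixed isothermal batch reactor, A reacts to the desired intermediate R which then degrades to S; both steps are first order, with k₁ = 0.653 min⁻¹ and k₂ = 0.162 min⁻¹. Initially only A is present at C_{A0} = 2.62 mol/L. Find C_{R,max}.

1.65 mol/L

For a first-order series the maximum intermediate yield is C_{R,max}/C_{A0} = (k₁/k₂)^[k₂/(k₂−k₁)].
= (0.653/0.162)^(0.162/(0.162−0.653)) = (4.031)^(-0.3299) = 0.6313.
C_{R,max} = 0.6313×2.62 = 1.65 mol/L.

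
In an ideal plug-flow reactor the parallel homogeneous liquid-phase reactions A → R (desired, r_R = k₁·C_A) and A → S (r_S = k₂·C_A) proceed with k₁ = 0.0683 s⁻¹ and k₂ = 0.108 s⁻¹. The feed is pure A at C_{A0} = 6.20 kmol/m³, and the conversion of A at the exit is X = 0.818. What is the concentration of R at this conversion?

C_A = C_{A0}(1−X) = 1.128 kmol/m³.
Both paths are first order in A, so the instantaneous fraction to R is constant: dC_R/d(−C_A) = k₁/(k₁+k₂) = 0.3874.
C_R = 0.3874·(C_{A0}−C_A) = 0.3874×5.072 = 1.96 kmol/m³.

1.96 kmol/m³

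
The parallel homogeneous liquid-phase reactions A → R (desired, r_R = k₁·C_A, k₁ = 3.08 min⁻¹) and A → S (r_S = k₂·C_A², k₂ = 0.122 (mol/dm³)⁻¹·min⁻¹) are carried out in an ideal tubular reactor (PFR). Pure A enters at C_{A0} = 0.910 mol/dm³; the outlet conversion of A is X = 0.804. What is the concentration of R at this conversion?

C_A = C_{A0}(1−X) = 0.1784 mol/dm³.
Along a PFR/batch, dC_R/dC_A = −r_R/(r_R+r_S) = −k₁/(k₁+k₂·C_A).
Integrating from C_{A0} to C_A: C_R = (3.08/0.122)·ln[(3.08+0.122·0.910)/(3.08+0.122·0.178)] = 25.25·ln(3.191/3.102) = 0.7163 mol/dm³.

0.716 mol/dm³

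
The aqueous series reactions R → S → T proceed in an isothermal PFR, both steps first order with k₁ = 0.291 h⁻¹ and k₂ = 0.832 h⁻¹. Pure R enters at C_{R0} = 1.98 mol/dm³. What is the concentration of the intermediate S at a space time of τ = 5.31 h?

Solving the coupled first-order balances gives C_S(τ) = [k₁/(k₂−k₁)]·C_{R0}·(e^(−k₁τ) − e^(−k₂τ)).
e^(−k₁τ) = e^(−0.291×5.31) = e^(−1.545) = 0.2133; e^(−k₂τ) = e^(−4.418) = 0.01206.
C_S = 0.291×1.98/(0.832−0.291) × (0.2133−0.01206) = 1.065×0.2012 = 0.2143 mol/dm³.

0.214 mol/dm³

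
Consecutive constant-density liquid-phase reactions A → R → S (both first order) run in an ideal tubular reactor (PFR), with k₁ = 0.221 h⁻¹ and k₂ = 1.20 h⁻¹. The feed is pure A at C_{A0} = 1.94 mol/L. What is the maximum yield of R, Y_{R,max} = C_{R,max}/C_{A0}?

0.126

For a first-order series the maximum intermediate yield is C_{R,max}/C_{A0} = (k₁/k₂)^[k₂/(k₂−k₁)].
= (0.221/1.20)^(1.20/(1.20−0.221)) = (0.1842)^(1.226) = 0.1257.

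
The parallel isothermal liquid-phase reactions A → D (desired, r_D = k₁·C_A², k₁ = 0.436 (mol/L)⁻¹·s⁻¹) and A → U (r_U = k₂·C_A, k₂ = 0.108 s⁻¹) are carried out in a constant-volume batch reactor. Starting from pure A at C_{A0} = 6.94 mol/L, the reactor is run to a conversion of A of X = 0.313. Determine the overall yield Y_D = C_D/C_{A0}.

C_A = C_{A0}(1−X) = 4.768 mol/L.
Along a PFR/batch, dC_U/dC_A = −r_U/(r_D+r_U) = −k₂/(k₂+k₁·C_A).
Integrating from C_{A0} to C_A: C_U = (0.108/0.436)·ln[(0.108+0.436·6.94)/(0.108+0.436·4.77)] = 0.2477·ln(3.134/2.187) = 0.08914 mol/L.
Then C_D = (C_{A0}−C_A) − C_U = 2.172 − 0.08914 = 2.083 mol/L.
Y_D = C_D/C_{A0} = 2.083/6.94 = 0.300.

0.300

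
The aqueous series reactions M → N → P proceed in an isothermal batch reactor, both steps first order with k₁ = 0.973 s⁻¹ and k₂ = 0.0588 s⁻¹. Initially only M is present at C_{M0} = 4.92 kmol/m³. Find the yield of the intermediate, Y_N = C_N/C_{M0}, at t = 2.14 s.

0.806

Solving the coupled first-order balances gives C_N(t) = [k₁/(k₂−k₁)]·C_{M0}·(e^(−k₁t) − e^(−k₂t)).
e^(−k₁t) = e^(−0.973×2.14) = e^(−2.082) = 0.1247; e^(−k₂t) = e^(−0.1258) = 0.8818.
C_N = 0.973×4.92/(0.0588−0.973) × (0.1247−0.8818) = (-5.236)×(-0.7571) = 3.965 kmol/m³.
Y_N = C_N/C_{M0} = 3.965/4.92 = 0.806.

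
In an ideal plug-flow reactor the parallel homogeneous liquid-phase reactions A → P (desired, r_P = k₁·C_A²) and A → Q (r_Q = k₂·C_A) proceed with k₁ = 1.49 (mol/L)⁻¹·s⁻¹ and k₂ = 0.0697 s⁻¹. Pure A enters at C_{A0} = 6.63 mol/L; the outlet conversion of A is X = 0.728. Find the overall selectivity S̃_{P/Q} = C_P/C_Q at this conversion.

C_A = C_{A0}(1−X) = 1.803 mol/L.
Along a PFR/batch, dC_Q/dC_A = −r_Q/(r_P+r_Q) = −k₂/(k₂+k₁·C_A).
Integrating from C_{A0} to C_A: C_Q = (0.0697/1.49)·ln[(0.0697+1.49·6.63)/(0.0697+1.49·1.80)] = 0.04678·ln(9.948/2.757) = 0.06003 mol/L.
Then C_P = (C_{A0}−C_A) − C_Q = 4.827 − 0.06003 = 4.767 mol/L.
S̃_{P/Q} = C_P/C_Q = 4.767/0.06003 = 79.4.

79.4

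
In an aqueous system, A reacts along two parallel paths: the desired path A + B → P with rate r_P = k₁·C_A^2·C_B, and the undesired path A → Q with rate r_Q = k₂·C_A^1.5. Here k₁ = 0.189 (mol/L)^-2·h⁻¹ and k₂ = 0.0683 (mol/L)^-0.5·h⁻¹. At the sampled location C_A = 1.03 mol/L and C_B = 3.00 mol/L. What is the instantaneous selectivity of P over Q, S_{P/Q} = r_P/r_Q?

S_{P/Q} = r_P/r_Q = (k₁·C_A^2·C_B)/(k₂·C_A^1.5) = (k₁/k₂)·C_A^0.5·C_B.
= (0.189×1.030^2×3.000) / (0.0683×1.030^1.5) = 0.6015/0.07140 = 8.43.

8.43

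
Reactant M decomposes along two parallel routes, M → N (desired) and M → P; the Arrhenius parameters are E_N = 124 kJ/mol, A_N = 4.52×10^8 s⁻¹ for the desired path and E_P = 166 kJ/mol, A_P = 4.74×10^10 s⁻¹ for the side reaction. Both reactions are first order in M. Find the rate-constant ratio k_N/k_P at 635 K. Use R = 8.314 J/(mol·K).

Since both paths have the same order in M, the concentration cancels and S_{N/P} = k_N/k_P = (A_N/A_P)·exp[(E_P−E_N)/(RT)].
(E_P−E_N)/(RT) = (166−124)×10³/(8.314×635) = 42000/5279 = 7.955.
k_N/k_P = (4.52×10^8/4.74×10^10)·exp(7.955) = 0.009536 × 2851 = 27.2.

27.2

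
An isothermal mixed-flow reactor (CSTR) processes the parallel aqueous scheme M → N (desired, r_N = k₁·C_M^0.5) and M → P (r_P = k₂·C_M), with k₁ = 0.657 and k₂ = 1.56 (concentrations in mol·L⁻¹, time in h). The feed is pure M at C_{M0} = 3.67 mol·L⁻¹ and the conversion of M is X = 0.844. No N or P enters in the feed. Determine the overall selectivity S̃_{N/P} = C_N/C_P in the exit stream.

Exit C_M = C_{M0}(1−X) = 3.67×0.156 = 0.5725 mol·L⁻¹.
A CSTR operates uniformly at the exit composition, giving r_N = 0.4971 and r_P = 0.8931 (each k·C_M^n at C_M = 0.5725).
Overall selectivity = C_N/C_P = r_Nτ/(r_Pτ) = r_N/r_P = 0.557.

0.557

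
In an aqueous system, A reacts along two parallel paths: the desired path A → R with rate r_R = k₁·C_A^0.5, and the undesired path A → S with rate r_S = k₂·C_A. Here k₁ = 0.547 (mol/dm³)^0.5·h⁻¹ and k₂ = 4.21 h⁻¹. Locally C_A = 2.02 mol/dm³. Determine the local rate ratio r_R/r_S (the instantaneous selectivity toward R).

0.0914

S_{R/S} = r_R/r_S = (k₁·C_A^0.5)/(k₂·C_A) = (k₁/k₂)·C_A^-0.5.
= (0.547×2.020^0.5) / (4.21×2.020) = 0.7774/8.504 = 0.0914.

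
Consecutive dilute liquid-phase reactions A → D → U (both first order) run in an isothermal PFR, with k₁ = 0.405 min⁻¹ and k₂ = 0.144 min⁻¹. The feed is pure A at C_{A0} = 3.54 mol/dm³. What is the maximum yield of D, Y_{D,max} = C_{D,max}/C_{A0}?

0.565

At the optimum, C_{D,max}/C_{A0} = (k₁/k₂)^[k₂/(k₂−k₁)].
= (0.405/0.144)^(0.144/(0.144−0.405)) = (2.813)^(-0.5517) = 0.5652.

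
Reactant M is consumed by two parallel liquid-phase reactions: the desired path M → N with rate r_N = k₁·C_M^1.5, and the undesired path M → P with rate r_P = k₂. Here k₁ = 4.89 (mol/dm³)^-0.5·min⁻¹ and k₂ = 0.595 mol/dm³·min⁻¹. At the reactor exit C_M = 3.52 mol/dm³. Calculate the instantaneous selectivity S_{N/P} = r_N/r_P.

54.3

S_{N/P} = r_N/r_P = (k₁·C_M^1.5)/(k₂) = (k₁/k₂)·C_M^1.5.
= (4.89×3.520^1.5) / (0.595) = 32.29/0.5950 = 54.3.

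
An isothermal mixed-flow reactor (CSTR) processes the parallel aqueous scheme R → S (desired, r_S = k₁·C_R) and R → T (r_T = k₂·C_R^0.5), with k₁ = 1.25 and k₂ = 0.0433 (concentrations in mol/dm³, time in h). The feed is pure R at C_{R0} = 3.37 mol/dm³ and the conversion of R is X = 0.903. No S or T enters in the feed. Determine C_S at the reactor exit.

Exit C_R = C_{R0}(1−X) = 3.37×0.0970 = 0.3269 mol/dm³.
In a CSTR the entire volume is at exit conditions, so r_S = 1.25×0.3269 = 0.4086 and r_T = 0.0433×0.3269^0.5 = 0.02476.
Fraction of consumed R going to S: r_S/(r_S+r_T) = 0.9429.
C_S = 0.9429·C_{R0}·X = 0.9429×3.37×0.903 = 2.87 mol/dm³.

2.87 mol/dm³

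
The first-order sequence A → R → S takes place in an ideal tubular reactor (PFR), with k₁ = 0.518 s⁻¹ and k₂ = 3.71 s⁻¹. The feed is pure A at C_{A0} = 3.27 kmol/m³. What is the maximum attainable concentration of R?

0.332 kmol/m³

For a first-order series the maximum intermediate yield is C_{R,max}/C_{A0} = (k₁/k₂)^[k₂/(k₂−k₁)].
= (0.518/3.71)^(3.71/(3.71−0.518)) = (0.1396)^(1.162) = 0.1014.
C_{R,max} = 0.1014×3.27 = 0.332 kmol/m³.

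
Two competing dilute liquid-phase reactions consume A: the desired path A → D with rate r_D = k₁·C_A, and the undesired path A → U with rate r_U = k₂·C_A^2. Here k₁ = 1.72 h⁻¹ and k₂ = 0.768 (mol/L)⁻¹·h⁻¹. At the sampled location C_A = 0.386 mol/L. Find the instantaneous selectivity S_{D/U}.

S_{D/U} = r_D/r_U = (k₁·C_A)/(k₂·C_A^2) = (k₁/k₂)·C_A⁻¹.
= (1.72×0.3860) / (0.768×0.3860^2) = 0.6639/0.1144 = 5.80.

5.80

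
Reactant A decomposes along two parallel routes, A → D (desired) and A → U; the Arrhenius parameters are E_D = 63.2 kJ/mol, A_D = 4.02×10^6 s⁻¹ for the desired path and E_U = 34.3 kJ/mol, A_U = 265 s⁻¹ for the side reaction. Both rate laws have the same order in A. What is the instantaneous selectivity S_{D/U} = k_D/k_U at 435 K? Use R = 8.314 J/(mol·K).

k_D/k_U = (A_D/A_U)·exp[−(E_D−E_U)/(RT)] = (A_D/A_U)·exp[(E_U−E_D)/(RT)].
(E_U−E_D)/(RT) = (34.3−63.2)×10³/(8.314×435) = -28900/3617 = -7.991.
k_D/k_U = (4.02×10^6/265)·exp(-7.991) = 15170 × 3.385×10^-4 = 5.14.
Since E_D > E_U, raising the temperature improves selectivity toward D.

5.14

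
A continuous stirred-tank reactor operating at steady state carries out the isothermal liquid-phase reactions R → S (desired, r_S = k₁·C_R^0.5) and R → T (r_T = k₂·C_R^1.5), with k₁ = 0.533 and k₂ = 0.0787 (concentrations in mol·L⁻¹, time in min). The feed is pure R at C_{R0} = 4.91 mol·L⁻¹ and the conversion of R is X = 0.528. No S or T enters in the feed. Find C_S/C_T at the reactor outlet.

2.92

Exit C_R = C_{R0}(1−X) = 4.91×0.472 = 2.318 mol·L⁻¹.
In a CSTR the entire volume is at exit conditions, so r_S = 0.533×2.318^0.5 = 0.8114 and r_T = 0.0787×2.318^1.5 = 0.2777.
Overall selectivity = C_S/C_T = r_Sτ/(r_Tτ) = r_S/r_T = 2.92.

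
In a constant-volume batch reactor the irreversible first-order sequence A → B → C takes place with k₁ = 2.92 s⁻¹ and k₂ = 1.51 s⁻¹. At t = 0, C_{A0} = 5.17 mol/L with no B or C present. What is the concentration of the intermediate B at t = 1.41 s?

1.10 mol/L

Solving the coupled first-order balances gives C_B(t) = [k₁/(k₂−k₁)]·C_{A0}·(e^(−k₁t) − e^(−k₂t)).
e^(−k₁t) = e^(−2.92×1.41) = e^(−4.117) = 0.01629; e^(−k₂t) = e^(−2.129) = 0.1189.
C_B = 2.92×5.17/(1.51−2.92) × (0.01629−0.1189) = (-10.71)×(-0.1027) = 1.099 mol/L.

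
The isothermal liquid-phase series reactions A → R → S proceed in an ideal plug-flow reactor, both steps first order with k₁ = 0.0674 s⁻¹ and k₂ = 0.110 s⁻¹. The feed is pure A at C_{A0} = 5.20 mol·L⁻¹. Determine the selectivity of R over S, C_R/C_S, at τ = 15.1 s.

0.739

For first-order series with pure A initially, C_R(τ) = k₁C_{A0}/(k₂−k₁)·(e^(−k₁τ) − e^(−k₂τ)).
e^(−k₁τ) = e^(−0.0674×15.1) = e^(−1.018) = 0.3614; e^(−k₂τ) = e^(−1.661) = 0.1899.
C_R = 0.0674×5.20/(0.110−0.0674) × (0.3614−0.1899) = 8.227×0.1715 = 1.411 mol·L⁻¹.
C_A = C_{A0}e^(−k₁τ) = 1.879 mol·L⁻¹, so C_S = C_{A0}−C_A−C_R = 1.910 mol·L⁻¹; C_R/C_S = 0.739.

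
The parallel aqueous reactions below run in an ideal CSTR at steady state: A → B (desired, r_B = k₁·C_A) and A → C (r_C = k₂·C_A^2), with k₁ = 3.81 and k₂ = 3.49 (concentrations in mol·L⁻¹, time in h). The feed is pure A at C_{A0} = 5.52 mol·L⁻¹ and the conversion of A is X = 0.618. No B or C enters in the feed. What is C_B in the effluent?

Exit C_A = C_{A0}(1−X) = 5.52×0.382 = 2.109 mol·L⁻¹.
Rates in a CSTR are evaluated at the outlet concentration: r_B = 3.81×2.109 = 8.034, r_C = 3.49×2.109^2 = 15.52.
Fraction of consumed A going to B: r_B/(r_B+r_C) = 0.3411.
C_B = 0.3411·C_{A0}·X = 0.3411×5.52×0.618 = 1.16 mol·L⁻¹.

1.16 mol·L⁻¹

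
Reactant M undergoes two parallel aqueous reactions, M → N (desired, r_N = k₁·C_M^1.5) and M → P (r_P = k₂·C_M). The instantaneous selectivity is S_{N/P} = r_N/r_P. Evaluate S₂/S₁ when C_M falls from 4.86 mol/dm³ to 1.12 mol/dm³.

0.480

S_{N/P} = (k₁/k₂)·C_M^0.5, so S₂/S₁ = (C_{M,2}/C_{M,1})^0.5.
= (1.12/4.86)^0.5 = (0.2305)^0.5 = 0.480.
Selectivity toward N falls as C_M falls — high-concentration operation is favoured.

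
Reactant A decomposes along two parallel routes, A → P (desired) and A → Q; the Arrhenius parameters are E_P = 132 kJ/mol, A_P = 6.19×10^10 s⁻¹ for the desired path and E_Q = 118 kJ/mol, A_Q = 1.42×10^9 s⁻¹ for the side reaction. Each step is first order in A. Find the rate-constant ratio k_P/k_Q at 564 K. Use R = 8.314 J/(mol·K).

2.20

Since both paths have the same order in A, the concentration cancels and S_{P/Q} = k_P/k_Q = (A_P/A_Q)·exp[(E_Q−E_P)/(RT)].
(E_Q−E_P)/(RT) = (118−132)×10³/(8.314×564) = -14000/4689 = -2.986.
k_P/k_Q = (6.19×10^10/1.42×10^9)·exp(-2.986) = 43.59 × 0.05051 = 2.20.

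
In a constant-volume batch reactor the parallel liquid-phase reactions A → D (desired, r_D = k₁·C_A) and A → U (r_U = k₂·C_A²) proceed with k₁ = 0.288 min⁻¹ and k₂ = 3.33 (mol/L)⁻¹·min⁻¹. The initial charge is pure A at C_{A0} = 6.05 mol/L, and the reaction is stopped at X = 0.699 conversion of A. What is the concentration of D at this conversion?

0.101 mol/L

C_A = C_{A0}(1−X) = 1.821 mol/L.
Along a PFR/batch, dC_D/dC_A = −r_D/(r_D+r_U) = −k₁/(k₁+k₂·C_A).
Integrating from C_{A0} to C_A: C_D = (0.288/3.33)·ln[(0.288+3.33·6.05)/(0.288+3.33·1.82)] = 0.08649·ln(20.43/6.352) = 0.1011 mol/L.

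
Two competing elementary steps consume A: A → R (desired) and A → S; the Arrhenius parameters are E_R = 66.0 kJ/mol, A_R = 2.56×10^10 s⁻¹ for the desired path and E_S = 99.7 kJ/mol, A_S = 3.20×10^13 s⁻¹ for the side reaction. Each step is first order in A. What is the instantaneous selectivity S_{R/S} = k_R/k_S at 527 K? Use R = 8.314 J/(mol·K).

With equal orders, S_{R/S} = k_R/k_S = (A_R/A_S)·exp[(E_S−E_R)/(RT)].
(E_S−E_R)/(RT) = (99.7−66.0)×10³/(8.314×527) = 33700/4381 = 7.691.
k_R/k_S = (2.56×10^10/3.20×10^13)·exp(7.691) = 8.000×10^-4 × 2190 = 1.75.

1.75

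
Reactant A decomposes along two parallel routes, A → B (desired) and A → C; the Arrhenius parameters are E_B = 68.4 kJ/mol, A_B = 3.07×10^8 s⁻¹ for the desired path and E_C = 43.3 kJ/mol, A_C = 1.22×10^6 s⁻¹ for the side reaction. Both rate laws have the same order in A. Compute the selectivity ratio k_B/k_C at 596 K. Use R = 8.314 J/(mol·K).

Since both paths have the same order in A, the concentration cancels and S_{B/C} = k_B/k_C = (A_B/A_C)·exp[(E_C−E_B)/(RT)].
(E_C−E_B)/(RT) = (43.3−68.4)×10³/(8.314×596) = -25100/4955 = -5.065.
k_B/k_C = (3.07×10^8/1.22×10^6)·exp(-5.065) = 251.6 × 0.006311 = 1.59.

1.59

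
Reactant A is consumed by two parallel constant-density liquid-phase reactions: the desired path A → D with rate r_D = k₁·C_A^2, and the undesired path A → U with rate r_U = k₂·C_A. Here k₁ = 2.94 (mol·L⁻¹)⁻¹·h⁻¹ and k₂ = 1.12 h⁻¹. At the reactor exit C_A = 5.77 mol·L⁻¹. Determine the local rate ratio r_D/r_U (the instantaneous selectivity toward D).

S_{D/U} = r_D/r_U = (k₁·C_A^2)/(k₂·C_A) = (k₁/k₂)·C_A.
= (2.94×5.770^2) / (1.12×5.770) = 97.88/6.462 = 15.1.

15.1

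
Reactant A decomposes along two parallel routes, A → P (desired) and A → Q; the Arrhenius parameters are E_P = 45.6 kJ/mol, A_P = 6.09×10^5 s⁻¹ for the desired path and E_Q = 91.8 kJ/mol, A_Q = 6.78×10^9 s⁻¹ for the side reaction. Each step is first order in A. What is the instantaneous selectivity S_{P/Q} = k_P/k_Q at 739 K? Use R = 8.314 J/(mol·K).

0.166

With equal orders, S_{P/Q} = k_P/k_Q = (A_P/A_Q)·exp[(E_Q−E_P)/(RT)].
(E_Q−E_P)/(RT) = (91.8−45.6)×10³/(8.314×739) = 46200/6144 = 7.519.
k_P/k_Q = (6.09×10^5/6.78×10^9)·exp(7.519) = 8.982×10^-5 × 1844 = 0.166.
Since E_P < E_Q, lowering the temperature improves selectivity toward P.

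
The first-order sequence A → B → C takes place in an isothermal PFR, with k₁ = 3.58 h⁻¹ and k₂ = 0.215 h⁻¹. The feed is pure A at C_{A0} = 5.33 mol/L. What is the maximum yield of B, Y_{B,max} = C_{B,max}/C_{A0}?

Evaluating C_B at τ_opt = ln(k₂/k₁)/(k₂−k₁) gives C_{B,max}/C_{A0} = (k₁/k₂)^[k₂/(k₂−k₁)].
= (3.58/0.215)^(0.215/(0.215−3.58)) = (16.65)^(-0.06389) = 0.8355.

0.836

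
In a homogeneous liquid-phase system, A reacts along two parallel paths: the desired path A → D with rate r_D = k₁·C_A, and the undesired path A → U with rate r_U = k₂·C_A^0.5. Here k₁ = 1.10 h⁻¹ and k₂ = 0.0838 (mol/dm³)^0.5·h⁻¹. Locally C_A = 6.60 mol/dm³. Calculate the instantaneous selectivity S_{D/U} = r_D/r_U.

S_{D/U} = r_D/r_U = (k₁·C_A)/(k₂·C_A^0.5) = (k₁/k₂)·C_A^0.5.
= (1.10×6.600) / (0.0838×6.600^0.5) = 7.260/0.2153 = 33.7.
Since the desired path is higher order in A, keeping C_A high (PFR or concentrated feed) favours D.

33.7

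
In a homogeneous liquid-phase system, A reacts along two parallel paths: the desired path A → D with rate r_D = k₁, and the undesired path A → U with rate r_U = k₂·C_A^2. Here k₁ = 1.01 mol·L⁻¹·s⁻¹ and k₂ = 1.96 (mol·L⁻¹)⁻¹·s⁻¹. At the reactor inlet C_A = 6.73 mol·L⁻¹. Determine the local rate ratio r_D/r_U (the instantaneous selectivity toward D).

0.0114

S_{D/U} = r_D/r_U = (k₁)/(k₂·C_A^2) = (k₁/k₂)·C_A^-2.
= (1.01) / (1.96×6.730^2) = 1.010/88.77 = 0.0114.
The undesired path is higher order in A, so low C_A (CSTR or dilute feed) favours D.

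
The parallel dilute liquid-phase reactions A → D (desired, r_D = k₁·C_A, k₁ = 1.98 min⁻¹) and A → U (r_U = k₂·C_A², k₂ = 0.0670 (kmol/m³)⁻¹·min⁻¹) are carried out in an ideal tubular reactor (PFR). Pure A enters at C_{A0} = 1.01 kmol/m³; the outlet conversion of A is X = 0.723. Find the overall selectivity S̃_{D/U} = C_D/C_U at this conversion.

45.9

C_A = C_{A0}(1−X) = 0.2798 kmol/m³.
Along a PFR/batch, dC_D/dC_A = −r_D/(r_D+r_U) = −k₁/(k₁+k₂·C_A).
Integrating from C_{A0} to C_A: C_D = (1.98/0.0670)·ln[(1.98+0.0670·1.01)/(1.98+0.0670·0.280)] = 29.55·ln(2.048/1.999) = 0.7147 kmol/m³.
C_U = (C_{A0}−C_A)−C_D = 0.01556 kmol/m³; S̃_{D/U} = 0.7147/0.01556 = 45.9.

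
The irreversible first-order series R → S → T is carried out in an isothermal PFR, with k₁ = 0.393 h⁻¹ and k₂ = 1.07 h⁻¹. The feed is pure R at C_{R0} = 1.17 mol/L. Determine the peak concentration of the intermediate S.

0.240 mol/L

At the optimum, C_{S,max}/C_{R0} = (k₁/k₂)^[k₂/(k₂−k₁)].
= (0.393/1.07)^(1.07/(1.07−0.393)) = (0.3673)^(1.581) = 0.2054.
C_{S,max} = 0.2054×1.17 = 0.240 mol/L.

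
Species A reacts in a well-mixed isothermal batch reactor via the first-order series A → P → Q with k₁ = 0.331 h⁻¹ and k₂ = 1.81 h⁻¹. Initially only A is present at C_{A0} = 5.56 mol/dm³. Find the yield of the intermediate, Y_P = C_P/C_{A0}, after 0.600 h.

0.108

For first-order series with pure A initially, C_P(t) = k₁C_{A0}/(k₂−k₁)·(e^(−k₁t) − e^(−k₂t)).
e^(−k₁t) = e^(−0.331×0.600) = e^(−0.1986) = 0.8199; e^(−k₂t) = e^(−1.086) = 0.3376.
C_P = 0.331×5.56/(1.81−0.331) × (0.8199−0.3376) = 1.244×0.4823 = 0.6002 mol/dm³.
Y_P = C_P/C_{A0} = 0.6002/5.56 = 0.108.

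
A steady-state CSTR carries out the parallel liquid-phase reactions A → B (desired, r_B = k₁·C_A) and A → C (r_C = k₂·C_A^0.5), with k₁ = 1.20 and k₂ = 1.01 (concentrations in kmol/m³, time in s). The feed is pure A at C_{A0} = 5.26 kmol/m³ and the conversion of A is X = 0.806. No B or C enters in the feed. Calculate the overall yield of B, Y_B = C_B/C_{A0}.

0.440

Exit C_A = C_{A0}(1−X) = 5.26×0.194 = 1.020 kmol/m³.
In a CSTR the entire volume is at exit conditions, so r_B = 1.20×1.020 = 1.225 and r_C = 1.01×1.020^0.5 = 1.020.
Fraction of consumed A going to B: r_B/(r_B+r_C) = 0.5455.
C_B = 0.5455·C_{A0}·X = 0.5455×5.26×0.806 = 2.31 kmol/m³; Y_B = C_B/C_{A0} = 0.440.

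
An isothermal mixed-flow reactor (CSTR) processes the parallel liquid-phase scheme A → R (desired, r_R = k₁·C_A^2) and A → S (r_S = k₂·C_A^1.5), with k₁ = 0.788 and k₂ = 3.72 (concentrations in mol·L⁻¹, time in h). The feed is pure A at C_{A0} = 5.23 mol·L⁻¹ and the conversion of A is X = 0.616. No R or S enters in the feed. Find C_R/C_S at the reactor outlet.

Exit C_A = C_{A0}(1−X) = 5.23×0.384 = 2.008 mol·L⁻¹.
In a CSTR the entire volume is at exit conditions, so r_R = 0.788×2.008^2 = 3.178 and r_S = 3.72×2.008^1.5 = 10.59.
Overall selectivity = C_R/C_S = r_Rτ/(r_Sτ) = r_R/r_S = 0.300.

0.300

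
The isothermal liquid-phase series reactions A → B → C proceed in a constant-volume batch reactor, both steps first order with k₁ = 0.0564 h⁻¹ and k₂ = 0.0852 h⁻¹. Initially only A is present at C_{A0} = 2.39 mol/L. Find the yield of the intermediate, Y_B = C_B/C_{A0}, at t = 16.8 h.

The intermediate concentration in a first-order A→B→C sequence is C_B = k₁C_{A0}(e^(−k₁t) − e^(−k₂t))/(k₂−k₁).
e^(−k₁t) = e^(−0.0564×16.8) = e^(−0.9475) = 0.3877; e^(−k₂t) = e^(−1.431) = 0.2390.
C_B = 0.0564×2.39/(0.0852−0.0564) × (0.3877−0.2390) = 4.680×0.1487 = 0.6961 mol/L.
Y_B = C_B/C_{A0} = 0.6961/2.39 = 0.291.

0.291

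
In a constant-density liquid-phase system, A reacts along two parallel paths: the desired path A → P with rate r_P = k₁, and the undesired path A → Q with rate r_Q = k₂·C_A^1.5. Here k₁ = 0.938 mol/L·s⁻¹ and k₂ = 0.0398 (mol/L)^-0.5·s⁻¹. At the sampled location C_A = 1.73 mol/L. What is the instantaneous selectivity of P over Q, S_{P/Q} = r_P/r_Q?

S_{P/Q} = r_P/r_Q = (k₁)/(k₂·C_A^1.5) = (k₁/k₂)·C_A^-1.5.
= (0.938) / (0.0398×1.730^1.5) = 0.9380/0.09056 = 10.4.
The undesired path is higher order in A, so low C_A (CSTR or dilute feed) favours P.

10.4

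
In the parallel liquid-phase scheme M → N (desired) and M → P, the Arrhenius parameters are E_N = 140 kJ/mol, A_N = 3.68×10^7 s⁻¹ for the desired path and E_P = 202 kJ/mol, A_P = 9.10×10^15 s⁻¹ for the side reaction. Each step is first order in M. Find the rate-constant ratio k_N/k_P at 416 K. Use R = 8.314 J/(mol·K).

0.247

Since both paths have the same order in M, the concentration cancels and S_{N/P} = k_N/k_P = (A_N/A_P)·exp[(E_P−E_N)/(RT)].
(E_P−E_N)/(RT) = (202−140)×10³/(8.314×416) = 62000/3459 = 17.93.
k_N/k_P = (3.68×10^7/9.10×10^15)·exp(17.93) = 4.044×10^-9 × 6.099×10^7 = 0.247.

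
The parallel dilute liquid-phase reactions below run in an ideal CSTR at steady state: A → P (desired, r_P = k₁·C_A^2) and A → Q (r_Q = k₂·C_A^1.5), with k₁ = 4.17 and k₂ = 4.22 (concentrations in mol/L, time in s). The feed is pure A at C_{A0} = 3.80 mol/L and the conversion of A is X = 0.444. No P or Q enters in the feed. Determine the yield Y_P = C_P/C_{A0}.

0.262

Exit C_A = C_{A0}(1−X) = 3.80×0.556 = 2.113 mol/L.
Rates in a CSTR are evaluated at the outlet concentration: r_P = 4.17×2.113^2 = 18.61, r_Q = 4.22×2.113^1.5 = 12.96.
Fraction of consumed A going to P: r_P/(r_P+r_Q) = 0.5895.
C_P = 0.5895·C_{A0}·X = 0.5895×3.80×0.444 = 0.995 mol/L; Y_P = C_P/C_{A0} = 0.262.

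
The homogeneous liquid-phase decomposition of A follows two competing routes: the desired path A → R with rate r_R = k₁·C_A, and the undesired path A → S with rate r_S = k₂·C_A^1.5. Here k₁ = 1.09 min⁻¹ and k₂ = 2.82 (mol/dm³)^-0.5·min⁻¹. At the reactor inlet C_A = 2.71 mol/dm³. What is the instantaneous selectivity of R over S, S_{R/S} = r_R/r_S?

0.235

S_{R/S} = r_R/r_S = (k₁·C_A)/(k₂·C_A^1.5) = (k₁/k₂)·C_A^-0.5.
= (1.09×2.710) / (2.82×2.710^1.5) = 2.954/12.58 = 0.235.
The undesired path is higher order in A, so low C_A (CSTR or dilute feed) favours R.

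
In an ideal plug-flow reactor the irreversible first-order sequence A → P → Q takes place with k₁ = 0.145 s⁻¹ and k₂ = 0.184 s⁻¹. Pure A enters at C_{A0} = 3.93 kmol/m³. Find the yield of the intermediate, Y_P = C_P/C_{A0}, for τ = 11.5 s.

Solving the coupled first-order balances gives C_P(τ) = [k₁/(k₂−k₁)]·C_{A0}·(e^(−k₁τ) − e^(−k₂τ)).
e^(−k₁τ) = e^(−0.145×11.5) = e^(−1.667) = 0.1887; e^(−k₂τ) = e^(−2.116) = 0.1205.
C_P = 0.145×3.93/(0.184−0.145) × (0.1887−0.1205) = 14.61×0.06821 = 0.9966 kmol/m³.
Y_P = C_P/C_{A0} = 0.9966/3.93 = 0.254.

0.254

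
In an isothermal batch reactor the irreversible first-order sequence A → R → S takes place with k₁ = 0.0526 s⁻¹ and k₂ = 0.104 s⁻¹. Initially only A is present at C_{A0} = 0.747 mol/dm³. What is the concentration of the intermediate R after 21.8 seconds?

Solving the coupled first-order balances gives C_R(t) = [k₁/(k₂−k₁)]·C_{A0}·(e^(−k₁t) − e^(−k₂t)).
e^(−k₁t) = e^(−0.0526×21.8) = e^(−1.147) = 0.3177; e^(−k₂t) = e^(−2.267) = 0.1036.
C_R = 0.0526×0.747/(0.104−0.0526) × (0.3177−0.1036) = 0.7644×0.2141 = 0.1637 mol/dm³.

0.164 mol/dm³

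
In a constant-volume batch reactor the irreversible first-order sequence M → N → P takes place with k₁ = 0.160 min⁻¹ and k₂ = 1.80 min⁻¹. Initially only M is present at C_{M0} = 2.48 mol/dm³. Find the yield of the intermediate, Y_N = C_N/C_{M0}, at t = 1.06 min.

The intermediate concentration in a first-order A→B→C sequence is C_N = k₁C_{M0}(e^(−k₁t) − e^(−k₂t))/(k₂−k₁).
e^(−k₁t) = e^(−0.160×1.06) = e^(−0.1696) = 0.8440; e^(−k₂t) = e^(−1.908) = 0.1484.
C_N = 0.160×2.48/(1.80−0.160) × (0.8440−0.1484) = 0.2420×0.6956 = 0.1683 mol/dm³.
Y_N = C_N/C_{M0} = 0.1683/2.48 = 0.0679.

0.0679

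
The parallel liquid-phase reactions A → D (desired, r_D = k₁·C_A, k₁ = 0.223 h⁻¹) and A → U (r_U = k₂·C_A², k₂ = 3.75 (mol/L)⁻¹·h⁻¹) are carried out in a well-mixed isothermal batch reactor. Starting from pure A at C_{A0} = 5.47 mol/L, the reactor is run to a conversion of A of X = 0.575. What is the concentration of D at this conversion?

0.0500 mol/L

C_A = C_{A0}(1−X) = 2.325 mol/L.
Along a PFR/batch, dC_D/dC_A = −r_D/(r_D+r_U) = −k₁/(k₁+k₂·C_A).
Integrating from C_{A0} to C_A: C_D = (0.223/3.75)·ln[(0.223+3.75·5.47)/(0.223+3.75·2.32)] = 0.05947·ln(20.74/8.941) = 0.05002 mol/L.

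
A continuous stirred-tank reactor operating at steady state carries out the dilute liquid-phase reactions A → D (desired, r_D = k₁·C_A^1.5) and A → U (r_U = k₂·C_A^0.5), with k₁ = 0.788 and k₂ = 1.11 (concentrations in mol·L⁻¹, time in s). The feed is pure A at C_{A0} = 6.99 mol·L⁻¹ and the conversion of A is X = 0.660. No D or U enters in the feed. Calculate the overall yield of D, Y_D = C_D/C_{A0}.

0.414

Exit C_A = C_{A0}(1−X) = 6.99×0.340 = 2.377 mol·L⁻¹.
Rates in a CSTR are evaluated at the outlet concentration: r_D = 0.788×2.377^1.5 = 2.887, r_U = 1.11×2.377^0.5 = 1.711.
Fraction of consumed A going to D: r_D/(r_D+r_U) = 0.6279.
C_D = 0.6279·C_{A0}·X = 0.6279×6.99×0.660 = 2.90 mol·L⁻¹; Y_D = C_D/C_{A0} = 0.414.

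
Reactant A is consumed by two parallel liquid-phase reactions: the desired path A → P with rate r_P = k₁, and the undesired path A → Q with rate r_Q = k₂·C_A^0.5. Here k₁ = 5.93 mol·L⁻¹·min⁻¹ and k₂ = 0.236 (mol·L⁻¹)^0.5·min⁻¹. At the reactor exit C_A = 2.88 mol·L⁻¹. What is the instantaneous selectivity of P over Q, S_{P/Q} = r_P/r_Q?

S_{P/Q} = r_P/r_Q = (k₁)/(k₂·C_A^0.5) = (k₁/k₂)·C_A^-0.5.
= (5.93) / (0.236×2.880^0.5) = 5.930/0.4005 = 14.8.

14.8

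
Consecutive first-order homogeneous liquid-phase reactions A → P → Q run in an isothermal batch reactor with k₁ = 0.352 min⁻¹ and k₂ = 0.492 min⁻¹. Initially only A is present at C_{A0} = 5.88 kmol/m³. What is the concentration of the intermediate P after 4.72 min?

The intermediate concentration in a first-order A→B→C sequence is C_P = k₁C_{A0}(e^(−k₁t) − e^(−k₂t))/(k₂−k₁).
e^(−k₁t) = e^(−0.352×4.72) = e^(−1.661) = 0.1899; e^(−k₂t) = e^(−2.322) = 0.09805.
C_P = 0.352×5.88/(0.492−0.352) × (0.1899−0.09805) = 14.78×0.09181 = 1.357 kmol/m³.

1.36 kmol/m³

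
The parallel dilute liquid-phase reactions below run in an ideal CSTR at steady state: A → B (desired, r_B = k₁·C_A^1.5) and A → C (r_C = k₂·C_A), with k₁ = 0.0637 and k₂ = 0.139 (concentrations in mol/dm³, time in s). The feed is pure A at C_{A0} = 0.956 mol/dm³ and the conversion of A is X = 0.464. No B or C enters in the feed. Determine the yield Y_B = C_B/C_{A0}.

0.115

Exit C_A = C_{A0}(1−X) = 0.956×0.536 = 0.5124 mol/dm³.
A CSTR operates uniformly at the exit composition, giving r_B = 0.02337 and r_C = 0.07123 (each k·C_A^n at C_A = 0.5124).
Fraction of consumed A going to B: r_B/(r_B+r_C) = 0.2470.
C_B = 0.2470·C_{A0}·X = 0.2470×0.956×0.464 = 0.110 mol/dm³; Y_B = C_B/C_{A0} = 0.115.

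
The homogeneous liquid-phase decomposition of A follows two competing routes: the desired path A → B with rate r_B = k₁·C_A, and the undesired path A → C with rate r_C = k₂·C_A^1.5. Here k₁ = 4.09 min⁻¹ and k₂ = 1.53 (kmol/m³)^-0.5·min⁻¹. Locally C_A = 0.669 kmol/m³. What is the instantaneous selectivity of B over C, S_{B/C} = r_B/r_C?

3.27

S_{B/C} = r_B/r_C = (k₁·C_A)/(k₂·C_A^1.5) = (k₁/k₂)·C_A^-0.5.
= (4.09×0.6690) / (1.53×0.6690^1.5) = 2.736/0.8372 = 3.27.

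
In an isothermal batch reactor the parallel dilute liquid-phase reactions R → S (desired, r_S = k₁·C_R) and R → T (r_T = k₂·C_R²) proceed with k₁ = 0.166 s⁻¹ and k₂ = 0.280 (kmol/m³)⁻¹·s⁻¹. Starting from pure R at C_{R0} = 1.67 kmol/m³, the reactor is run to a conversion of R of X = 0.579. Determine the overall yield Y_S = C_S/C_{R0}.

0.198

C_R = C_{R0}(1−X) = 0.7031 kmol/m³.
Along a PFR/batch, dC_S/dC_R = −r_S/(r_S+r_T) = −k₁/(k₁+k₂·C_R).
Integrating from C_{R0} to C_R: C_S = (0.166/0.280)·ln[(0.166+0.280·1.67)/(0.166+0.280·0.703)] = 0.5929·ln(0.6336/0.3629) = 0.3305 kmol/m³.
Y_S = C_S/C_{R0} = 0.3305/1.67 = 0.198.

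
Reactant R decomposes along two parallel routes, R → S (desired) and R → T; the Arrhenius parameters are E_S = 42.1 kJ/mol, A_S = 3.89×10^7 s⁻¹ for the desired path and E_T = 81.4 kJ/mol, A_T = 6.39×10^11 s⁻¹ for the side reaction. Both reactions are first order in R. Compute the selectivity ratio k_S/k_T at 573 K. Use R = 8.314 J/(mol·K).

0.233

With equal orders, S_{S/T} = k_S/k_T = (A_S/A_T)·exp[(E_T−E_S)/(RT)].
(E_T−E_S)/(RT) = (81.4−42.1)×10³/(8.314×573) = 39300/4764 = 8.250.
k_S/k_T = (3.89×10^7/6.39×10^11)·exp(8.250) = 6.088×10^-5 × 3826 = 0.233.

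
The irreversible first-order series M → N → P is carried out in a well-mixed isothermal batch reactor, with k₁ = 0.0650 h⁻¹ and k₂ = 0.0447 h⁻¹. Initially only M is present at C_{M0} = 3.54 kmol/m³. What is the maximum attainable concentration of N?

Evaluating C_N at t_opt = ln(k₂/k₁)/(k₂−k₁) gives C_{N,max}/C_{M0} = (k₁/k₂)^[k₂/(k₂−k₁)].
= (0.0650/0.0447)^(0.0447/(0.0447−0.0650)) = (1.454)^(-2.202) = 0.4385.
C_{N,max} = 0.4385×3.54 = 1.55 kmol/m³.

1.55 kmol/m³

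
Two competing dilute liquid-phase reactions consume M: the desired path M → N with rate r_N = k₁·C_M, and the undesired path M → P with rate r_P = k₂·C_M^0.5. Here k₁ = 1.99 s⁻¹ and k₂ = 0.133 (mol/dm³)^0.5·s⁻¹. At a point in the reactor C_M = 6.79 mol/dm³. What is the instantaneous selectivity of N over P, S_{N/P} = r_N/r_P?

S_{N/P} = r_N/r_P = (k₁·C_M)/(k₂·C_M^0.5) = (k₁/k₂)·C_M^0.5.
= (1.99×6.790) / (0.133×6.790^0.5) = 13.51/0.3466 = 39.0.

39.0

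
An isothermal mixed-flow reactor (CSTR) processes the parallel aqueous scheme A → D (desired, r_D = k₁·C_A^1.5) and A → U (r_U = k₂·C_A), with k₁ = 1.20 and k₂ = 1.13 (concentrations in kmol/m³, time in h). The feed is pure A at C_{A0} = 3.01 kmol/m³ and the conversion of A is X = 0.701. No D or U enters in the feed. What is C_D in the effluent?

1.06 kmol/m³

Exit C_A = C_{A0}(1−X) = 3.01×0.299 = 0.9000 kmol/m³.
In a CSTR the entire volume is at exit conditions, so r_D = 1.20×0.9000^1.5 = 1.025 and r_U = 1.13×0.9000 = 1.017.
Fraction of consumed A going to D: r_D/(r_D+r_U) = 0.5019.
C_D = 0.5019·C_{A0}·X = 0.5019×3.01×0.701 = 1.06 kmol/m³.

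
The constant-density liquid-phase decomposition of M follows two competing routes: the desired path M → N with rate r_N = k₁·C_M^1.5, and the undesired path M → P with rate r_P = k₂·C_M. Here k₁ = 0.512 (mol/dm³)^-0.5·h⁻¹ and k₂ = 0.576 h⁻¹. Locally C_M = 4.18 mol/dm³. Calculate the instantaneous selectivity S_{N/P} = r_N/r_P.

1.82

S_{N/P} = r_N/r_P = (k₁·C_M^1.5)/(k₂·C_M) = (k₁/k₂)·C_M^0.5.
= (0.512×4.180^1.5) / (0.576×4.180) = 4.376/2.408 = 1.82.
Since the desired path is higher order in M, keeping C_M high (PFR or concentrated feed) favours N.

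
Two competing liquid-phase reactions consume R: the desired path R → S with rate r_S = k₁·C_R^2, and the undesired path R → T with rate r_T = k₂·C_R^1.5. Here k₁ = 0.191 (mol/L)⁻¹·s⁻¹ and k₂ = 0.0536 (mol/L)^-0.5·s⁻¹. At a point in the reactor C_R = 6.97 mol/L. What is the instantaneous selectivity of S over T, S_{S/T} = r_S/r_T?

9.41

S_{S/T} = r_S/r_T = (k₁·C_R^2)/(k₂·C_R^1.5) = (k₁/k₂)·C_R^0.5.
= (0.191×6.970^2) / (0.0536×6.970^1.5) = 9.279/0.9863 = 9.41.
Since the desired path is higher order in R, keeping C_R high (PFR or concentrated feed) favours S.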